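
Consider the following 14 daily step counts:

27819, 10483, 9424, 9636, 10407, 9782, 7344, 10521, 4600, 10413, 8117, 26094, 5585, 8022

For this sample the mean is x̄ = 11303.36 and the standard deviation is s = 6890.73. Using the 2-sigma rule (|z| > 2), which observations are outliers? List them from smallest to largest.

Cutoffs at x̄ ± 2s: 11303.36 ± 2·6890.73 = [-2478.10, 25084.82].
26094: z = 2.15, |z| > 2 → outlier.
27819: z = 2.40, |z| > 2 → outlier.
Every other value lies within [-2478.10, 25084.82].

26094, 27819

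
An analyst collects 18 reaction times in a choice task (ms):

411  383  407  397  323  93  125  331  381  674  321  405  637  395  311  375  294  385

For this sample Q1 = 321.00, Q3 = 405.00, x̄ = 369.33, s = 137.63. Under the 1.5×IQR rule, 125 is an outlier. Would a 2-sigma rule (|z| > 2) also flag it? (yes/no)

z = (125 − 369.33) / 137.63 = -1.78.
|z| = 1.78 ≤ 2.

no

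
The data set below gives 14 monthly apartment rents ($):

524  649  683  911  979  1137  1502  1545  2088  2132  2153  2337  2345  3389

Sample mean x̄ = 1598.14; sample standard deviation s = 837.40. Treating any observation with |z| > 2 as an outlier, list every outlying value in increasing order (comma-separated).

Cutoffs at x̄ ± 2s: 1598.14 ± 2·837.40 = [-76.66, 3272.94].
3389: z = 2.14, |z| > 2 → outlier.
Every other value lies within [-76.66, 3272.94].

3389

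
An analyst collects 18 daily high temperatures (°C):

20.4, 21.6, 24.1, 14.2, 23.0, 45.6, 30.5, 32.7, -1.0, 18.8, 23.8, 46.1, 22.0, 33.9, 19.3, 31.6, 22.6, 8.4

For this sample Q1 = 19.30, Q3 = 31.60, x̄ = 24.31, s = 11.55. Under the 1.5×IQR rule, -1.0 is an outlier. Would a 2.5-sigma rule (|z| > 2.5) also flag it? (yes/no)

no

z = (-1.0 − 24.31) / 11.55 = -2.19.
|z| = 2.19 ≤ 2.5.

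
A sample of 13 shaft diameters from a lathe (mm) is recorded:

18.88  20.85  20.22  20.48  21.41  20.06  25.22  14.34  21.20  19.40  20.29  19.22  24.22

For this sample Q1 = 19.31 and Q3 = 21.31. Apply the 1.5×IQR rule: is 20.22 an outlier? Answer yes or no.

no

IQR = Q3 − Q1 = 21.31 − 19.31 = 2.00.
Lower fence = Q1 − 1.5·IQR = 19.31 − 3.00 = 16.31.
Upper fence = Q3 + 1.5·IQR = 21.31 + 3.00 = 24.31.
20.22 lies within [16.31, 24.31].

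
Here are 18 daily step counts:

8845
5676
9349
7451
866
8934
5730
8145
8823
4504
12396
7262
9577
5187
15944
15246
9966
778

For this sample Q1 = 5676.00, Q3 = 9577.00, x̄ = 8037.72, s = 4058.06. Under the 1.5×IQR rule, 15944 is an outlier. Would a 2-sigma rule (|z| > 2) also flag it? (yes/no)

z = (15944 − 8037.72) / 4058.06 = 1.95.
|z| = 1.95 ≤ 2.

no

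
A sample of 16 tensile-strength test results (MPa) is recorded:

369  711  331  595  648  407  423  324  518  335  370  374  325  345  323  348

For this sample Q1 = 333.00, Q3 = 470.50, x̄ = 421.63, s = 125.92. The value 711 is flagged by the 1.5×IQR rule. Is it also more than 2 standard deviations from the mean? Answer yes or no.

z = (711 − 421.63) / 125.92 = 2.30.
|z| = 2.30 > 2.

yes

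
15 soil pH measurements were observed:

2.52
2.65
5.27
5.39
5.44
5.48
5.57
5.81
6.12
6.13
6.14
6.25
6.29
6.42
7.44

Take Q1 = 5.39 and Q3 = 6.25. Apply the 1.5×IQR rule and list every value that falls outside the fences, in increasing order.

2.52, 2.65

IQR = Q3 − Q1 = 6.25 − 5.39 = 0.86.
Lower fence = Q1 − 1.5·IQR = 5.39 − 1.29 = 4.10.
Upper fence = Q3 + 1.5·IQR = 6.25 + 1.29 = 7.54.
2.52 < 4.10 → outlier.
2.65 < 4.10 → outlier.
All remaining values lie within [4.10, 7.54].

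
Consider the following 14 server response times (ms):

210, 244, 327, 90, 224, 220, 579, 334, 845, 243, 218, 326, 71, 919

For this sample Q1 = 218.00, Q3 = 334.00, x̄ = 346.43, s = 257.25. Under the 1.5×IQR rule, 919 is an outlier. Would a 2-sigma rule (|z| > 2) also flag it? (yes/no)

z = (919 − 346.43) / 257.25 = 2.23.
|z| = 2.23 > 2.

yes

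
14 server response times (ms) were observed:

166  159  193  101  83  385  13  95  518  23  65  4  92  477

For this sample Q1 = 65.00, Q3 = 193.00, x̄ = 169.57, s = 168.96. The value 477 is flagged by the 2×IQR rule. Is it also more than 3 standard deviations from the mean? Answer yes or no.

z = (477 − 169.57) / 168.96 = 1.82.
|z| = 1.82 ≤ 3.

no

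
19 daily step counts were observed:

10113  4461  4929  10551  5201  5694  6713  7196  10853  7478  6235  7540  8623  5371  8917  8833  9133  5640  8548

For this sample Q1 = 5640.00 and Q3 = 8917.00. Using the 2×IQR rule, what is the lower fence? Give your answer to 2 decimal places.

-914.00

IQR = Q3 − Q1 = 8917.00 − 5640.00 = 3277.00.
Lower fence = Q1 − 2·IQR = 5640.00 − 6554.00 = -914.00.
Upper fence = Q3 + 2·IQR = 8917.00 + 6554.00 = 15471.00.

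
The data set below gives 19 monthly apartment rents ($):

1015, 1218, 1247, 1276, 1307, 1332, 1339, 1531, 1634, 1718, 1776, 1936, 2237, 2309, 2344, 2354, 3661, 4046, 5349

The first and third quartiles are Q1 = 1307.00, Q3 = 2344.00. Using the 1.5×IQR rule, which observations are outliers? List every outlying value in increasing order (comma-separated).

IQR = Q3 − Q1 = 2344.00 − 1307.00 = 1037.00.
Lower fence = Q1 − 1.5·IQR = 1307.00 − 1555.50 = -248.50.
Upper fence = Q3 + 1.5·IQR = 2344.00 + 1555.50 = 3899.50.
4046 > 3899.50 → outlier.
5349 > 3899.50 → outlier.
All remaining values lie within [-248.50, 3899.50].

4046, 5349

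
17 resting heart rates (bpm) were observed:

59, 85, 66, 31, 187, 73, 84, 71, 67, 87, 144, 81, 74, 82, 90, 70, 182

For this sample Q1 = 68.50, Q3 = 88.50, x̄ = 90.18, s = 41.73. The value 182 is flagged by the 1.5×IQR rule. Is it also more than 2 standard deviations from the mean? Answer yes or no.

yes

z = (182 − 90.18) / 41.73 = 2.20.
|z| = 2.20 > 2.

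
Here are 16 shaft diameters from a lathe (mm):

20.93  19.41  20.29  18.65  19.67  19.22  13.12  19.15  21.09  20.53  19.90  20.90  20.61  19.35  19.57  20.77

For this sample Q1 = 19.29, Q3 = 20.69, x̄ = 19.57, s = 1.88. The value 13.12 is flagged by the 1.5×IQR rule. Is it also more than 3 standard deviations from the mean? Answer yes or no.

yes

z = (13.12 − 19.57) / 1.88 = -3.43.
|z| = 3.43 > 3.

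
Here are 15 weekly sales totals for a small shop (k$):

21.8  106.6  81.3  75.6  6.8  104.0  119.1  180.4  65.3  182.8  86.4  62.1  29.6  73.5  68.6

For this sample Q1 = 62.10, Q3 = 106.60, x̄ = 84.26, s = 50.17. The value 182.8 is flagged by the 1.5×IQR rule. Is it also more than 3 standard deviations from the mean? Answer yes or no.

z = (182.8 − 84.26) / 50.17 = 1.96.
|z| = 1.96 ≤ 3.

no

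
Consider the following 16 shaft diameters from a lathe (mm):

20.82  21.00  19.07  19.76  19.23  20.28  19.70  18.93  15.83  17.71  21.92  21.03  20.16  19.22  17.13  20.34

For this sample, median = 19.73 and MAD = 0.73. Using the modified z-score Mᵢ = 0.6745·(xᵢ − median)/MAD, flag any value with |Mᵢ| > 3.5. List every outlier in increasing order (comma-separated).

|Mᵢ| > 3.5 ⇔ |xᵢ − 19.73| > 3.5·0.73/0.6745 = 3.79.
So outliers lie outside [15.94, 23.52].
15.83: M = -3.60 → outlier.

15.83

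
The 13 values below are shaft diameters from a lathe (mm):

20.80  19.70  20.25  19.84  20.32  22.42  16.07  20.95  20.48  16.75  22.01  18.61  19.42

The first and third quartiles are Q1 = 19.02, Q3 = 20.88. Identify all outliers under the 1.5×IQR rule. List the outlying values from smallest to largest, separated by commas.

16.07

IQR = Q3 − Q1 = 20.88 − 19.02 = 1.86.
Lower fence = Q1 − 1.5·IQR = 19.02 − 2.79 = 16.23.
Upper fence = Q3 + 1.5·IQR = 20.88 + 2.79 = 23.67.
16.07 < 16.23 → outlier.
All remaining values lie within [16.23, 23.67].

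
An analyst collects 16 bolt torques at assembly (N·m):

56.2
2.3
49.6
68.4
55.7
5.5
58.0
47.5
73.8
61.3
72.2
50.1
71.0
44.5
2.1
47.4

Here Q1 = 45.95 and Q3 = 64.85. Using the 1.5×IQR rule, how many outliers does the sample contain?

IQR = 18.90; fences at 45.95 − 28.35 = 17.60 and 64.85 + 28.35 = 93.20.
Outside the cutoffs: 2.1, 2.3, 5.5.

3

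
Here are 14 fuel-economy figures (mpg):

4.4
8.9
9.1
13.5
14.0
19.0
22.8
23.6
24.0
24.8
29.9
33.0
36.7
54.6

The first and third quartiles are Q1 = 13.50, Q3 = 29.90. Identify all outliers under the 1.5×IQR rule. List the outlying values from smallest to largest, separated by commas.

IQR = Q3 − Q1 = 29.90 − 13.50 = 16.40.
Lower fence = Q1 − 1.5·IQR = 13.50 − 24.60 = -11.10.
Upper fence = Q3 + 1.5·IQR = 29.90 + 24.60 = 54.50.
54.6 > 54.50 → outlier.
All remaining values lie within [-11.10, 54.50].

54.6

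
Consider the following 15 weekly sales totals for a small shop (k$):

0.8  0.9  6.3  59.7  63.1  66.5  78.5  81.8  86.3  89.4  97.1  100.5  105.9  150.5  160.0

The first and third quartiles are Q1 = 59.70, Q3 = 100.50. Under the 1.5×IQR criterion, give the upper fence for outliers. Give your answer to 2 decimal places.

161.70

IQR = Q3 − Q1 = 100.50 − 59.70 = 40.80.
Lower fence = Q1 − 1.5·IQR = 59.70 − 61.20 = -1.50.
Upper fence = Q3 + 1.5·IQR = 100.50 + 61.20 = 161.70.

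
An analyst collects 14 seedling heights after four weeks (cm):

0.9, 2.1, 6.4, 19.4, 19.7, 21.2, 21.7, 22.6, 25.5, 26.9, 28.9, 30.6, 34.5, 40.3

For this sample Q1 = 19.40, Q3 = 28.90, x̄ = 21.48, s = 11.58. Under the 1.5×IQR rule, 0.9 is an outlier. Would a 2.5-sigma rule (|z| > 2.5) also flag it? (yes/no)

z = (0.9 − 21.48) / 11.58 = -1.78.
|z| = 1.78 ≤ 2.5.

no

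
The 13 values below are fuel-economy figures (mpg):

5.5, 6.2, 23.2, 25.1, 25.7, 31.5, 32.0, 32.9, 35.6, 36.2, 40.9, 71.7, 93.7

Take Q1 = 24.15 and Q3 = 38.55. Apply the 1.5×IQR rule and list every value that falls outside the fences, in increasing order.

IQR = Q3 − Q1 = 38.55 − 24.15 = 14.40.
Lower fence = Q1 − 1.5·IQR = 24.15 − 21.60 = 2.55.
Upper fence = Q3 + 1.5·IQR = 38.55 + 21.60 = 60.15.
71.7 > 60.15 → outlier.
93.7 > 60.15 → outlier.
All remaining values lie within [2.55, 60.15].

71.7, 93.7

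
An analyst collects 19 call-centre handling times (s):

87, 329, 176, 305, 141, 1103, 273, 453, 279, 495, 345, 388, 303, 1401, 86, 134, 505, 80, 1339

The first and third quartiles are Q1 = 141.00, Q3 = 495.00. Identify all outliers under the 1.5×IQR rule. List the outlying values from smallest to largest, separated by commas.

IQR = Q3 − Q1 = 495.00 − 141.00 = 354.00.
Lower fence = Q1 − 1.5·IQR = 141.00 − 531.00 = -390.00.
Upper fence = Q3 + 1.5·IQR = 495.00 + 531.00 = 1026.00.
1103 > 1026.00 → outlier.
1339 > 1026.00 → outlier.
1401 > 1026.00 → outlier.
All remaining values lie within [-390.00, 1026.00].

1103, 1339, 1401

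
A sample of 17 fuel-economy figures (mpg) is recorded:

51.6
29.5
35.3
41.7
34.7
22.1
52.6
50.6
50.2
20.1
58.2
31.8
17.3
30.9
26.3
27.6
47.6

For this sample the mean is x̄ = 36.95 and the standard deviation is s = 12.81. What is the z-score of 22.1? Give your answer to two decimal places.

-1.16

z = (22.1 − 36.95) / 12.81 = -1.16.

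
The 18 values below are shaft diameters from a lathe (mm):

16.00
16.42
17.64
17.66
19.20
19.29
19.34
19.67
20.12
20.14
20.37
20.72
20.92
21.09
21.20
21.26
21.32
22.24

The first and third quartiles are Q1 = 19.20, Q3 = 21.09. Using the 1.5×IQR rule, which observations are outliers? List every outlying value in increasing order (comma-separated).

IQR = Q3 − Q1 = 21.09 − 19.20 = 1.89.
Lower fence = Q1 − 1.5·IQR = 19.20 − 2.835 = 16.365.
Upper fence = Q3 + 1.5·IQR = 21.09 + 2.835 = 23.925.
16.00 < 16.365 → outlier.
All remaining values lie within [16.365, 23.925].

16.00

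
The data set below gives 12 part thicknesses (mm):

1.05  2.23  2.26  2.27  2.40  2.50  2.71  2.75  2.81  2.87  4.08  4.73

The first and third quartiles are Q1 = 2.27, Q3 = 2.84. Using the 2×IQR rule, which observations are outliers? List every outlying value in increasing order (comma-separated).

1.05, 4.08, 4.73

IQR = Q3 − Q1 = 2.84 − 2.27 = 0.57.
Lower fence = Q1 − 2·IQR = 2.27 − 1.14 = 1.13.
Upper fence = Q3 + 2·IQR = 2.84 + 1.14 = 3.98.
1.05 < 1.13 → outlier.
4.08 > 3.98 → outlier.
4.73 > 3.98 → outlier.
All remaining values lie within [1.13, 3.98].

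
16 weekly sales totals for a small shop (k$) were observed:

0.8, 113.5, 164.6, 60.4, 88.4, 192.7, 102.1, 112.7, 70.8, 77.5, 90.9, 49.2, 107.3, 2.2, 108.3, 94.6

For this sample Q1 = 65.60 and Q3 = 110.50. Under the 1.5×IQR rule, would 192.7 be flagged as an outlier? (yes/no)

yes

IQR = Q3 − Q1 = 110.50 − 65.60 = 44.90.
Lower fence = Q1 − 1.5·IQR = 65.60 − 67.35 = -1.75.
Upper fence = Q3 + 1.5·IQR = 110.50 + 67.35 = 177.85.
192.7 lies above the upper fence.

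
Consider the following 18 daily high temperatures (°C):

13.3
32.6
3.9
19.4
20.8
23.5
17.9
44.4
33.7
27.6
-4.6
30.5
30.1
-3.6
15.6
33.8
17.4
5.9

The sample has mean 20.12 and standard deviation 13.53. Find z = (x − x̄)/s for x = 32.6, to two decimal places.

0.92

z = (32.6 − 20.12) / 13.53 = 0.92.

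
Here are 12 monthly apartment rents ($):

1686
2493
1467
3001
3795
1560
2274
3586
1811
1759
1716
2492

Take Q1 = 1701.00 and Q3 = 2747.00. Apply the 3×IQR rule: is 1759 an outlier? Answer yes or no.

no

IQR = Q3 − Q1 = 2747.00 − 1701.00 = 1046.00.
Lower fence = Q1 − 3·IQR = 1701.00 − 3138.00 = -1437.00.
Upper fence = Q3 + 3·IQR = 2747.00 + 3138.00 = 5885.00.
1759 lies within [-1437.00, 5885.00].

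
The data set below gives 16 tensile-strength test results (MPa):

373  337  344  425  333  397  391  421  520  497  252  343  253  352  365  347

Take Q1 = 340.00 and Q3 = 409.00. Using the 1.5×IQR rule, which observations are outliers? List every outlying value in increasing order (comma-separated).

520

IQR = Q3 − Q1 = 409.00 − 340.00 = 69.00.
Lower fence = Q1 − 1.5·IQR = 340.00 − 103.50 = 236.50.
Upper fence = Q3 + 1.5·IQR = 409.00 + 103.50 = 512.50.
520 > 512.50 → outlier.
All remaining values lie within [236.50, 512.50].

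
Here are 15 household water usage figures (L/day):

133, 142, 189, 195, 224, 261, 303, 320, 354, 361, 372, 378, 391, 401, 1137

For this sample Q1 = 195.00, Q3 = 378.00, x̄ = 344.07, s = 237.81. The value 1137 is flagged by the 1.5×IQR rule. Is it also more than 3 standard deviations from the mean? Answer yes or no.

z = (1137 − 344.07) / 237.81 = 3.33.
|z| = 3.33 > 3.

yes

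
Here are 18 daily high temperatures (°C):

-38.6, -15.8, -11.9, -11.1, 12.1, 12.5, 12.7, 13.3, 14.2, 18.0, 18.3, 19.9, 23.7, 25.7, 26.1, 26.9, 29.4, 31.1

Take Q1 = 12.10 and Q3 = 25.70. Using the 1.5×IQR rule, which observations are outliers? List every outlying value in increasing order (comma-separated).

-38.6, -15.8, -11.9, -11.1

IQR = Q3 − Q1 = 25.70 − 12.10 = 13.60.
Lower fence = Q1 − 1.5·IQR = 12.10 − 20.40 = -8.30.
Upper fence = Q3 + 1.5·IQR = 25.70 + 20.40 = 46.10.
-38.6 < -8.30 → outlier.
-15.8 < -8.30 → outlier.
-11.9 < -8.30 → outlier.
-11.1 < -8.30 → outlier.
All remaining values lie within [-8.30, 46.10].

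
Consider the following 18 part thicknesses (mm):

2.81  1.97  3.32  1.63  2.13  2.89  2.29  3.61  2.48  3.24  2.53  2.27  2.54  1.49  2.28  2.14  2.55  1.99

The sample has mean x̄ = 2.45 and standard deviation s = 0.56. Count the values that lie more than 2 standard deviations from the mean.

Cutoffs: x̄ ± 2s = [1.33, 3.57].
Outside the cutoffs: 3.61.

1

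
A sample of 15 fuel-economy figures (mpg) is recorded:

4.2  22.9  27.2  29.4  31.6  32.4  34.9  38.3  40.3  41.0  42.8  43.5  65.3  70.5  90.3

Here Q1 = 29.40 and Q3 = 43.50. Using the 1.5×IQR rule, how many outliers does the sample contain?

IQR = 14.10; fences at 29.40 − 21.15 = 8.25 and 43.50 + 21.15 = 64.65.
Outside the cutoffs: 4.2, 65.3, 70.5, 90.3.

4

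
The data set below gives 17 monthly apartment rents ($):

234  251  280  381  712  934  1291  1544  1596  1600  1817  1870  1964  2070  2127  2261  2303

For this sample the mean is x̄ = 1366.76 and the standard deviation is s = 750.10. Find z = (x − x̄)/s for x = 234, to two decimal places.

-1.51

z = (234 − 1366.76) / 750.10 = -1.51.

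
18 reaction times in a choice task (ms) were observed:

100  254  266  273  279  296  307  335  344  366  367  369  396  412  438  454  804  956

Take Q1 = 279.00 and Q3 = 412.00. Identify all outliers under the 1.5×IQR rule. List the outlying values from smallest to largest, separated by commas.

IQR = Q3 − Q1 = 412.00 − 279.00 = 133.00.
Lower fence = Q1 − 1.5·IQR = 279.00 − 199.50 = 79.50.
Upper fence = Q3 + 1.5·IQR = 412.00 + 199.50 = 611.50.
804 > 611.50 → outlier.
956 > 611.50 → outlier.
All remaining values lie within [79.50, 611.50].

804, 956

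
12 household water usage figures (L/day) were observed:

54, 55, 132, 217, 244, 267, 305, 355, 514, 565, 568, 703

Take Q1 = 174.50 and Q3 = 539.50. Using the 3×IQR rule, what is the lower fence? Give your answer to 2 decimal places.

IQR = Q3 − Q1 = 539.50 − 174.50 = 365.00.
Lower fence = Q1 − 3·IQR = 174.50 − 1095.00 = -920.50.
Upper fence = Q3 + 3·IQR = 539.50 + 1095.00 = 1634.50.

-920.50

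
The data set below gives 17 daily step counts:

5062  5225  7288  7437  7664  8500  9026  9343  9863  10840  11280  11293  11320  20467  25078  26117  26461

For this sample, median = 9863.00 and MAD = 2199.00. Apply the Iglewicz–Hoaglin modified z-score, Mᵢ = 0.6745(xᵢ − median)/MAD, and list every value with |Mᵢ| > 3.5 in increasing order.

25078, 26117, 26461

|Mᵢ| > 3.5 ⇔ |xᵢ − 9863.00| > 3.5·2199.00/0.6745 = 11410.67.
So outliers lie outside [-1547.67, 21273.67].
25078: M = 4.67 → outlier.
26117: M = 4.99 → outlier.
26461: M = 5.09 → outlier.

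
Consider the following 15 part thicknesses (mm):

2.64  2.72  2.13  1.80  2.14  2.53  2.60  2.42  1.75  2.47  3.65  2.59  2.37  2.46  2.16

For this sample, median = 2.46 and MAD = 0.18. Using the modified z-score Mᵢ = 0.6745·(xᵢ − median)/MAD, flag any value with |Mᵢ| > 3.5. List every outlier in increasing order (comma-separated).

3.65

|Mᵢ| > 3.5 ⇔ |xᵢ − 2.46| > 3.5·0.18/0.6745 = 0.93.
So outliers lie outside [1.53, 3.39].
3.65: M = 4.46 → outlier.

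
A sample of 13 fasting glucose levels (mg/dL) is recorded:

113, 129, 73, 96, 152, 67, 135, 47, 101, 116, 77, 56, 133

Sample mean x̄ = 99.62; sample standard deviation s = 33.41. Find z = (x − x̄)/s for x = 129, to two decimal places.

z = (129 − 99.62) / 33.41 = 0.88.

0.88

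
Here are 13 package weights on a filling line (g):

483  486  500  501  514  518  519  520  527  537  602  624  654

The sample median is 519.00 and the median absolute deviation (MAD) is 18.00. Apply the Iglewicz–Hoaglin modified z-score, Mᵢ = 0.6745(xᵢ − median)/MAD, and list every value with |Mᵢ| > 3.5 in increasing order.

624, 654

|Mᵢ| > 3.5 ⇔ |xᵢ − 519.00| > 3.5·18.00/0.6745 = 93.40.
So outliers lie outside [425.60, 612.40].
624: M = 3.93 → outlier.
654: M = 5.06 → outlier.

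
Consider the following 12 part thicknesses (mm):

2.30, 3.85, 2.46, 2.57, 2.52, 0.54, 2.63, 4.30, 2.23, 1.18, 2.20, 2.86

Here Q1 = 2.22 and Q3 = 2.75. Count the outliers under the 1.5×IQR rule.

4

IQR = 0.53; fences at 2.22 − 0.795 = 1.425 and 2.75 + 0.795 = 3.545.
Outside the cutoffs: 0.54, 1.18, 3.85, 4.30.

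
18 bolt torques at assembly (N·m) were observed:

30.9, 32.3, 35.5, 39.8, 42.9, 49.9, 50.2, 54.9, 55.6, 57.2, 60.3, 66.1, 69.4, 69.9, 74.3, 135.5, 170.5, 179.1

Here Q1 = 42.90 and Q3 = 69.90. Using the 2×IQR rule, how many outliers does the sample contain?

3

IQR = 27.00; fences at 42.90 − 54.00 = -11.10 and 69.90 + 54.00 = 123.90.
Outside the cutoffs: 135.5, 170.5, 179.1.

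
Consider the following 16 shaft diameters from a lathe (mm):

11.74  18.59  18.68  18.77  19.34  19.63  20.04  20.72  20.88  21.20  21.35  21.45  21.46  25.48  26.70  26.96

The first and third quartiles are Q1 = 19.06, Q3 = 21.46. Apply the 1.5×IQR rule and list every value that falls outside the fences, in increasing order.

11.74, 25.48, 26.70, 26.96

IQR = Q3 − Q1 = 21.46 − 19.06 = 2.40.
Lower fence = Q1 − 1.5·IQR = 19.06 − 3.60 = 15.46.
Upper fence = Q3 + 1.5·IQR = 21.46 + 3.60 = 25.06.
11.74 < 15.46 → outlier.
25.48 > 25.06 → outlier.
26.70 > 25.06 → outlier.
26.96 > 25.06 → outlier.
All remaining values lie within [15.46, 25.06].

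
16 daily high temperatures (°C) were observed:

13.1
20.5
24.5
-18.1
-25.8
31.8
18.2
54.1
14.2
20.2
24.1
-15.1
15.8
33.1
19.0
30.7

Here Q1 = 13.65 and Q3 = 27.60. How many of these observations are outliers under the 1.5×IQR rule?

IQR = 13.95; fences at 13.65 − 20.925 = -7.275 and 27.60 + 20.925 = 48.525.
Outside the cutoffs: -25.8, -18.1, -15.1, 54.1.

4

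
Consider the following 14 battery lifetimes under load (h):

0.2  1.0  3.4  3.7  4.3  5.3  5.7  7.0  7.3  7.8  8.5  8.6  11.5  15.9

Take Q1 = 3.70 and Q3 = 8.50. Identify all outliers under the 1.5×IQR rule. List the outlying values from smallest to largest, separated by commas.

15.9

IQR = Q3 − Q1 = 8.50 − 3.70 = 4.80.
Lower fence = Q1 − 1.5·IQR = 3.70 − 7.20 = -3.50.
Upper fence = Q3 + 1.5·IQR = 8.50 + 7.20 = 15.70.
15.9 > 15.70 → outlier.
All remaining values lie within [-3.50, 15.70].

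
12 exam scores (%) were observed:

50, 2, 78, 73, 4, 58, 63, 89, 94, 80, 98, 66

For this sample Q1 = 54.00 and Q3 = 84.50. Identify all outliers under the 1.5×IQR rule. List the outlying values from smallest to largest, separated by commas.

IQR = Q3 − Q1 = 84.50 − 54.00 = 30.50.
Lower fence = Q1 − 1.5·IQR = 54.00 − 45.75 = 8.25.
Upper fence = Q3 + 1.5·IQR = 84.50 + 45.75 = 130.25.
2 < 8.25 → outlier.
4 < 8.25 → outlier.
All remaining values lie within [8.25, 130.25].

2, 4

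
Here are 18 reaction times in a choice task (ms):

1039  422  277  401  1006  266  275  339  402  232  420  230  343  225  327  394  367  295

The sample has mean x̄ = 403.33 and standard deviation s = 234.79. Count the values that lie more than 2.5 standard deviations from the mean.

2

Cutoffs: x̄ ± 2.5s = [-183.645, 990.305].
Outside the cutoffs: 1006, 1039.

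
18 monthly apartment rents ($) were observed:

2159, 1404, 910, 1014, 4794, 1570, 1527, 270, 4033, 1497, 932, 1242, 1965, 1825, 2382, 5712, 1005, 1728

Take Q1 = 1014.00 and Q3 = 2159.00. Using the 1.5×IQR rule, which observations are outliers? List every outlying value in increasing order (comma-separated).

IQR = Q3 − Q1 = 2159.00 − 1014.00 = 1145.00.
Lower fence = Q1 − 1.5·IQR = 1014.00 − 1717.50 = -703.50.
Upper fence = Q3 + 1.5·IQR = 2159.00 + 1717.50 = 3876.50.
4033 > 3876.50 → outlier.
4794 > 3876.50 → outlier.
5712 > 3876.50 → outlier.
All remaining values lie within [-703.50, 3876.50].

4033, 4794, 5712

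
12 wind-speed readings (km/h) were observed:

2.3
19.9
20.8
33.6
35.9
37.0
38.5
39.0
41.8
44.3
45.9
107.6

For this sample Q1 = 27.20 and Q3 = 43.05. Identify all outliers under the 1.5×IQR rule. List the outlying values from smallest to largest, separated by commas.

2.3, 107.6

IQR = Q3 − Q1 = 43.05 − 27.20 = 15.85.
Lower fence = Q1 − 1.5·IQR = 27.20 − 23.775 = 3.425.
Upper fence = Q3 + 1.5·IQR = 43.05 + 23.775 = 66.825.
2.3 < 3.425 → outlier.
107.6 > 66.825 → outlier.
All remaining values lie within [3.425, 66.825].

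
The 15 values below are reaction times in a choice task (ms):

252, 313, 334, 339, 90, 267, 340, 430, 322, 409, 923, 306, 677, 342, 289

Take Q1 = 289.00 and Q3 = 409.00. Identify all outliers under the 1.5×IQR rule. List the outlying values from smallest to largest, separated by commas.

IQR = Q3 − Q1 = 409.00 − 289.00 = 120.00.
Lower fence = Q1 − 1.5·IQR = 289.00 − 180.00 = 109.00.
Upper fence = Q3 + 1.5·IQR = 409.00 + 180.00 = 589.00.
90 < 109.00 → outlier.
677 > 589.00 → outlier.
923 > 589.00 → outlier.
All remaining values lie within [109.00, 589.00].

90, 677, 923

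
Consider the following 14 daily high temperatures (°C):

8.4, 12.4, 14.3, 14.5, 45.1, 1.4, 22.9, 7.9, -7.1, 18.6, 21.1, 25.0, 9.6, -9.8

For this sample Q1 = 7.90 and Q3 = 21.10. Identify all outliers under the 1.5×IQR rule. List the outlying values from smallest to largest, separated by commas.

IQR = Q3 − Q1 = 21.10 − 7.90 = 13.20.
Lower fence = Q1 − 1.5·IQR = 7.90 − 19.80 = -11.90.
Upper fence = Q3 + 1.5·IQR = 21.10 + 19.80 = 40.90.
45.1 > 40.90 → outlier.
All remaining values lie within [-11.90, 40.90].

45.1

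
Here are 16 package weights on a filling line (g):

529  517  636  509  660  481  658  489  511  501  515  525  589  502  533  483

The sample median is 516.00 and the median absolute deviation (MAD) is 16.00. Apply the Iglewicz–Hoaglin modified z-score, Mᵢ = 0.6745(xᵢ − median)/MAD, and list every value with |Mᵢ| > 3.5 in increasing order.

636, 658, 660

|Mᵢ| > 3.5 ⇔ |xᵢ − 516.00| > 3.5·16.00/0.6745 = 83.02.
So outliers lie outside [432.98, 599.02].
636: M = 5.06 → outlier.
658: M = 5.99 → outlier.
660: M = 6.07 → outlier.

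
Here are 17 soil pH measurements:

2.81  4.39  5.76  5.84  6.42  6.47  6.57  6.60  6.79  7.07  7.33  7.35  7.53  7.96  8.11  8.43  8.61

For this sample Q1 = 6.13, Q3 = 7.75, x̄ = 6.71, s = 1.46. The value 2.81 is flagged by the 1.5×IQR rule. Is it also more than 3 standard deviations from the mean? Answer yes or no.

no

z = (2.81 − 6.71) / 1.46 = -2.67.
|z| = 2.67 ≤ 3.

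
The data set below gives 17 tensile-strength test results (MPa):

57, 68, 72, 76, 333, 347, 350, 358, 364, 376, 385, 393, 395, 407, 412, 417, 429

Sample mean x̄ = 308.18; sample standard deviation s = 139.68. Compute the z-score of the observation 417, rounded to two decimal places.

0.78

z = (417 − 308.18) / 139.68 = 0.78.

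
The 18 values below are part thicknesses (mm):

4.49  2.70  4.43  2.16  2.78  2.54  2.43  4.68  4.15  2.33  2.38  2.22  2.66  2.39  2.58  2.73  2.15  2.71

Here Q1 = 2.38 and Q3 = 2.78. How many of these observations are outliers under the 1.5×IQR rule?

4

IQR = 0.40; fences at 2.38 − 0.60 = 1.78 and 2.78 + 0.60 = 3.38.
Outside the cutoffs: 4.15, 4.43, 4.49, 4.68.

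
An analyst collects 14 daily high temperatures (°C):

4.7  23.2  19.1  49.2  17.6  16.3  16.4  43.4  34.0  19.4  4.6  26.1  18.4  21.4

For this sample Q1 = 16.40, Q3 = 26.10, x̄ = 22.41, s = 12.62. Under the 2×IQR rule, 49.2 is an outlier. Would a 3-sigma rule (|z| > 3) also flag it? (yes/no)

no

z = (49.2 − 22.41) / 12.62 = 2.12.
|z| = 2.12 ≤ 3.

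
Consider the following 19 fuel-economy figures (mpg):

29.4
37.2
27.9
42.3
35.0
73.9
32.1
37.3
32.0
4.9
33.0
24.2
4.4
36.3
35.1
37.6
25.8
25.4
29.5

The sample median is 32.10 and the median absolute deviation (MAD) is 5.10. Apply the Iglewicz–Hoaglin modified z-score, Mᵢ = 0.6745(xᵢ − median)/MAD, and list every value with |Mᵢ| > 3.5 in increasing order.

4.4, 4.9, 73.9

|Mᵢ| > 3.5 ⇔ |xᵢ − 32.10| > 3.5·5.10/0.6745 = 26.46.
So outliers lie outside [5.64, 58.56].
4.4: M = -3.66 → outlier.
4.9: M = -3.60 → outlier.
73.9: M = 5.53 → outlier.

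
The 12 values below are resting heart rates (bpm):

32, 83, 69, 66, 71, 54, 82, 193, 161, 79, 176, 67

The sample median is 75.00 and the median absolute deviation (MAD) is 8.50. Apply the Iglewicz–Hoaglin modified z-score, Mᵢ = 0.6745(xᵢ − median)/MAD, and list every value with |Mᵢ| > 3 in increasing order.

|Mᵢ| > 3 ⇔ |xᵢ − 75.00| > 3·8.50/0.6745 = 37.81.
So outliers lie outside [37.19, 112.81].
32: M = -3.41 → outlier.
161: M = 6.82 → outlier.
176: M = 8.01 → outlier.
193: M = 9.36 → outlier.

32, 161, 176, 193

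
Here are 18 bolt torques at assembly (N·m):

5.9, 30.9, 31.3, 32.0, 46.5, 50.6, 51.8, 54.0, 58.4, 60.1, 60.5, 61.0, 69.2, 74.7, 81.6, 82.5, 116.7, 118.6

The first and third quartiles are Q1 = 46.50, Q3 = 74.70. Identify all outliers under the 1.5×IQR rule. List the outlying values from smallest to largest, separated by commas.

IQR = Q3 − Q1 = 74.70 − 46.50 = 28.20.
Lower fence = Q1 − 1.5·IQR = 46.50 − 42.30 = 4.20.
Upper fence = Q3 + 1.5·IQR = 74.70 + 42.30 = 117.00.
118.6 > 117.00 → outlier.
All remaining values lie within [4.20, 117.00].

118.6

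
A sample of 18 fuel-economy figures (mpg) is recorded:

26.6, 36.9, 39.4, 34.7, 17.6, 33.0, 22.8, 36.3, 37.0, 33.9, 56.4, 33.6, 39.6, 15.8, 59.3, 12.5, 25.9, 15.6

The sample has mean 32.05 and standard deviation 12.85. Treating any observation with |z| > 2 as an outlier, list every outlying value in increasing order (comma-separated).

59.3

Cutoffs at x̄ ± 2s: 32.05 ± 2·12.85 = [6.35, 57.75].
59.3: z = 2.12, |z| > 2 → outlier.
Every other value lies within [6.35, 57.75].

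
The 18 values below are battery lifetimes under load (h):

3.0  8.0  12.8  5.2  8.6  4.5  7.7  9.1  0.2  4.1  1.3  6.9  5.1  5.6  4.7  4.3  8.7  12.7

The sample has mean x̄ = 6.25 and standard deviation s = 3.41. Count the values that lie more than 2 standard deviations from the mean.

Cutoffs: x̄ ± 2s = [-0.57, 13.07].
Every value lies within the cutoffs.

0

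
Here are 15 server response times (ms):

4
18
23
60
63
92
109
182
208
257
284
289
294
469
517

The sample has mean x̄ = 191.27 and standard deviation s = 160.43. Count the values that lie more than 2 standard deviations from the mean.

Cutoffs: x̄ ± 2s = [-129.59, 512.13].
Outside the cutoffs: 517.

1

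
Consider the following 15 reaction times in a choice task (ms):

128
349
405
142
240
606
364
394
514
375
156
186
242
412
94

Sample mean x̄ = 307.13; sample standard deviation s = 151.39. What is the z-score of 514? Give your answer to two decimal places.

1.37

z = (514 − 307.13) / 151.39 = 1.37.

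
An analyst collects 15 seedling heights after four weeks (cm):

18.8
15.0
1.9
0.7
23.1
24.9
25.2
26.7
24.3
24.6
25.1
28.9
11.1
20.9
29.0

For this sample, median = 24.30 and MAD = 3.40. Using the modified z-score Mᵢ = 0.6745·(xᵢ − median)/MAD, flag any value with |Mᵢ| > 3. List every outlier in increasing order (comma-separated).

0.7, 1.9

|Mᵢ| > 3 ⇔ |xᵢ − 24.30| > 3·3.40/0.6745 = 15.12.
So outliers lie outside [9.18, 39.42].
0.7: M = -4.68 → outlier.
1.9: M = -4.44 → outlier.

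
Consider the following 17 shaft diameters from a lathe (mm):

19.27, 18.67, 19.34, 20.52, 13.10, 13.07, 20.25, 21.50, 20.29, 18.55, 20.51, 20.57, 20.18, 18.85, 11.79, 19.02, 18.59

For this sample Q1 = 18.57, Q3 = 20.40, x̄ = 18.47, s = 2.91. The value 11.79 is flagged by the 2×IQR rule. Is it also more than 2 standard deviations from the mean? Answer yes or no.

yes

z = (11.79 − 18.47) / 2.91 = -2.30.
|z| = 2.30 > 2.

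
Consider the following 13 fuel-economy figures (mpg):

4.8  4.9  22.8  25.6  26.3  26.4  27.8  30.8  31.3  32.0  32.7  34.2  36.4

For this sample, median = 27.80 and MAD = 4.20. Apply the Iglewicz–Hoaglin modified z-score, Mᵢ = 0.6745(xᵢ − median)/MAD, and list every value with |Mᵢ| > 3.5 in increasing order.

|Mᵢ| > 3.5 ⇔ |xᵢ − 27.80| > 3.5·4.20/0.6745 = 21.79.
So outliers lie outside [6.01, 49.59].
4.8: M = -3.69 → outlier.
4.9: M = -3.68 → outlier.

4.8, 4.9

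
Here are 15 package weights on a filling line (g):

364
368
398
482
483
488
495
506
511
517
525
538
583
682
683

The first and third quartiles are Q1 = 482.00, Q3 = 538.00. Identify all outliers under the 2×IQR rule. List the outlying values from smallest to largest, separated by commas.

IQR = Q3 − Q1 = 538.00 − 482.00 = 56.00.
Lower fence = Q1 − 2·IQR = 482.00 − 112.00 = 370.00.
Upper fence = Q3 + 2·IQR = 538.00 + 112.00 = 650.00.
364 < 370.00 → outlier.
368 < 370.00 → outlier.
682 > 650.00 → outlier.
683 > 650.00 → outlier.
All remaining values lie within [370.00, 650.00].

364, 368, 682, 683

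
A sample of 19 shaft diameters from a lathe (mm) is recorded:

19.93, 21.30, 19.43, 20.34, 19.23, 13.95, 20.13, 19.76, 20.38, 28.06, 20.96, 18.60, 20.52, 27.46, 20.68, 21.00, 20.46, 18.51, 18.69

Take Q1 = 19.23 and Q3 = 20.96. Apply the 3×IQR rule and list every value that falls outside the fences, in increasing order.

13.95, 27.46, 28.06

IQR = Q3 − Q1 = 20.96 − 19.23 = 1.73.
Lower fence = Q1 − 3·IQR = 19.23 − 5.19 = 14.04.
Upper fence = Q3 + 3·IQR = 20.96 + 5.19 = 26.15.
13.95 < 14.04 → outlier.
27.46 > 26.15 → outlier.
28.06 > 26.15 → outlier.
All remaining values lie within [14.04, 26.15].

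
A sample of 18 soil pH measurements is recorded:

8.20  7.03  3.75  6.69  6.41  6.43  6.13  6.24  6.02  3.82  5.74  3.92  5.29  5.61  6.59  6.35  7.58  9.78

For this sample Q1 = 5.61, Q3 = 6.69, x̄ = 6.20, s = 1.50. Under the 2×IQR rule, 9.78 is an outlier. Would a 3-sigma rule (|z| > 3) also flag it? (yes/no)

z = (9.78 − 6.20) / 1.50 = 2.39.
|z| = 2.39 ≤ 3.

no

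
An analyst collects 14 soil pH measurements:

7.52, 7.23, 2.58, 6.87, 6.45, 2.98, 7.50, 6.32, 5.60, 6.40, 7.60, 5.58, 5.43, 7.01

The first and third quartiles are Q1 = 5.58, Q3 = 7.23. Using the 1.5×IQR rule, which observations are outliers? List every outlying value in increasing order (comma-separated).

2.58, 2.98

IQR = Q3 − Q1 = 7.23 − 5.58 = 1.65.
Lower fence = Q1 − 1.5·IQR = 5.58 − 2.475 = 3.105.
Upper fence = Q3 + 1.5·IQR = 7.23 + 2.475 = 9.705.
2.58 < 3.105 → outlier.
2.98 < 3.105 → outlier.
All remaining values lie within [3.105, 9.705].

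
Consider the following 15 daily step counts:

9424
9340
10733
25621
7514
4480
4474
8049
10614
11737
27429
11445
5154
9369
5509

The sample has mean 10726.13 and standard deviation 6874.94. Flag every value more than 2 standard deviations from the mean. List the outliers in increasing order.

25621, 27429

Cutoffs at x̄ ± 2s: 10726.13 ± 2·6874.94 = [-3023.75, 24476.01].
25621: z = 2.17, |z| > 2 → outlier.
27429: z = 2.43, |z| > 2 → outlier.
Every other value lies within [-3023.75, 24476.01].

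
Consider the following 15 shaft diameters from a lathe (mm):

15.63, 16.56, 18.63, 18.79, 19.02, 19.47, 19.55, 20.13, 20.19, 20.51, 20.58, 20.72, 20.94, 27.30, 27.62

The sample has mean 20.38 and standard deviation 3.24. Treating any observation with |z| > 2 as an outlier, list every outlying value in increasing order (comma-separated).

27.30, 27.62

Cutoffs at x̄ ± 2s: 20.38 ± 2·3.24 = [13.90, 26.86].
27.30: z = 2.14, |z| > 2 → outlier.
27.62: z = 2.23, |z| > 2 → outlier.
Every other value lies within [13.90, 26.86].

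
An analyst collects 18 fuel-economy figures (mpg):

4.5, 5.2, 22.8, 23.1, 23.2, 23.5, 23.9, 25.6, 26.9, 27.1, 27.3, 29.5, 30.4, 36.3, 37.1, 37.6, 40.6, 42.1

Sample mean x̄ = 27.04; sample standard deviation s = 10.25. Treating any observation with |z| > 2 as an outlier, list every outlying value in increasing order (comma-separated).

4.5, 5.2

Cutoffs at x̄ ± 2s: 27.04 ± 2·10.25 = [6.54, 47.54].
4.5: z = -2.20, |z| > 2 → outlier.
5.2: z = -2.13, |z| > 2 → outlier.
Every other value lies within [6.54, 47.54].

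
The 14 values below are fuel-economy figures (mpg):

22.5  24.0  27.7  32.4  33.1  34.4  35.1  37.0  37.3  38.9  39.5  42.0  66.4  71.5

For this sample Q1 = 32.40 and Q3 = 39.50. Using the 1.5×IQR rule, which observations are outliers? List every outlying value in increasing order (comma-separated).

66.4, 71.5

IQR = Q3 − Q1 = 39.50 − 32.40 = 7.10.
Lower fence = Q1 − 1.5·IQR = 32.40 − 10.65 = 21.75.
Upper fence = Q3 + 1.5·IQR = 39.50 + 10.65 = 50.15.
66.4 > 50.15 → outlier.
71.5 > 50.15 → outlier.
All remaining values lie within [21.75, 50.15].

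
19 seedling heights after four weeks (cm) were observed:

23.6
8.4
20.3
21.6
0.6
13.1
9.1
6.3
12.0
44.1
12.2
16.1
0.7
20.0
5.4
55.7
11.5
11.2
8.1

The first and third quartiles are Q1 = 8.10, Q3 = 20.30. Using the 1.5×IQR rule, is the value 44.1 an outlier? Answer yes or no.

IQR = Q3 − Q1 = 20.30 − 8.10 = 12.20.
Lower fence = Q1 − 1.5·IQR = 8.10 − 18.30 = -10.20.
Upper fence = Q3 + 1.5·IQR = 20.30 + 18.30 = 38.60.
44.1 lies above the upper fence.

yes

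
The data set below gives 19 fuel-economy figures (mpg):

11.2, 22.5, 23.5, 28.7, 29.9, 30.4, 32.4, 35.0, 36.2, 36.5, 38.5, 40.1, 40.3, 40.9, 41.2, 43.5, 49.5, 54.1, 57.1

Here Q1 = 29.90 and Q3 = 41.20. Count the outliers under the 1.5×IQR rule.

IQR = 11.30; fences at 29.90 − 16.95 = 12.95 and 41.20 + 16.95 = 58.15.
Outside the cutoffs: 11.2.

1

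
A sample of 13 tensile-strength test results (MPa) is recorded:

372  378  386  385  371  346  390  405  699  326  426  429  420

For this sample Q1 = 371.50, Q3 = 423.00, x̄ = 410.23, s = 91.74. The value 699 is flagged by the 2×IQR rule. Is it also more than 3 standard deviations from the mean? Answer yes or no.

z = (699 − 410.23) / 91.74 = 3.15.
|z| = 3.15 > 3.

yes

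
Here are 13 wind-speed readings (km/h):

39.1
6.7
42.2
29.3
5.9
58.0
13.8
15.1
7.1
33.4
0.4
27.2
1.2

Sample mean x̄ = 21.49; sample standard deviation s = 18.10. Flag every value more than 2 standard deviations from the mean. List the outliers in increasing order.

58.0

Cutoffs at x̄ ± 2s: 21.49 ± 2·18.10 = [-14.71, 57.69].
58.0: z = 2.02, |z| > 2 → outlier.
Every other value lies within [-14.71, 57.69].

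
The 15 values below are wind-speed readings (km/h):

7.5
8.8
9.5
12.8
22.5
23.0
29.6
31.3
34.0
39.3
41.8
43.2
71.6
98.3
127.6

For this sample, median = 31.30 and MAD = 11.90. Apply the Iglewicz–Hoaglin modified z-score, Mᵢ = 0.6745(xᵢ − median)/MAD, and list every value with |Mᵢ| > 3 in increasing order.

|Mᵢ| > 3 ⇔ |xᵢ − 31.30| > 3·11.90/0.6745 = 52.93.
So outliers lie outside [-21.63, 84.23].
98.3: M = 3.80 → outlier.
127.6: M = 5.46 → outlier.

98.3, 127.6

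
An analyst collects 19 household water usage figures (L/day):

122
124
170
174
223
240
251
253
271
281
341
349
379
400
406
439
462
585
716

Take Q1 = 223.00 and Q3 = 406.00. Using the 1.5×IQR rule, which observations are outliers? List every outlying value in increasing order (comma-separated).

IQR = Q3 − Q1 = 406.00 − 223.00 = 183.00.
Lower fence = Q1 − 1.5·IQR = 223.00 − 274.50 = -51.50.
Upper fence = Q3 + 1.5·IQR = 406.00 + 274.50 = 680.50.
716 > 680.50 → outlier.
All remaining values lie within [-51.50, 680.50].

716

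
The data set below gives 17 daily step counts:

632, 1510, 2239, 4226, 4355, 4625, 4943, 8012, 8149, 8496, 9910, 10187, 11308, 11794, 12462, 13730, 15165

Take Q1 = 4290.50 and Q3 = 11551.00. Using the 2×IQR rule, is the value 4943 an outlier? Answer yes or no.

no

IQR = Q3 − Q1 = 11551.00 − 4290.50 = 7260.50.
Lower fence = Q1 − 2·IQR = 4290.50 − 14521.00 = -10230.50.
Upper fence = Q3 + 2·IQR = 11551.00 + 14521.00 = 26072.00.
4943 lies within [-10230.50, 26072.00].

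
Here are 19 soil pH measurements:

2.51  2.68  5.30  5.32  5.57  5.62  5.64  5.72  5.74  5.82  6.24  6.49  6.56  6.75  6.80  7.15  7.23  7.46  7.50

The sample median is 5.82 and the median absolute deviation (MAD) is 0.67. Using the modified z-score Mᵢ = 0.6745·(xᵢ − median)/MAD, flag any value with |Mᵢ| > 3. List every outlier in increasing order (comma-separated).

|Mᵢ| > 3 ⇔ |xᵢ − 5.82| > 3·0.67/0.6745 = 2.98.
So outliers lie outside [2.84, 8.80].
2.51: M = -3.33 → outlier.
2.68: M = -3.16 → outlier.

2.51, 2.68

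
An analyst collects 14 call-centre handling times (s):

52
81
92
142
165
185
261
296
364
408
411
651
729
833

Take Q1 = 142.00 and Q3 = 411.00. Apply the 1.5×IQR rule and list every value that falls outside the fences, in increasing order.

IQR = Q3 − Q1 = 411.00 − 142.00 = 269.00.
Lower fence = Q1 − 1.5·IQR = 142.00 − 403.50 = -261.50.
Upper fence = Q3 + 1.5·IQR = 411.00 + 403.50 = 814.50.
833 > 814.50 → outlier.
All remaining values lie within [-261.50, 814.50].

833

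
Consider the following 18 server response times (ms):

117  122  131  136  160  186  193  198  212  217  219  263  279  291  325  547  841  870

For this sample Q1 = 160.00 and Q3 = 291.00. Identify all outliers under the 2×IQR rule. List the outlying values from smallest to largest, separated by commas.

841, 870

IQR = Q3 − Q1 = 291.00 − 160.00 = 131.00.
Lower fence = Q1 − 2·IQR = 160.00 − 262.00 = -102.00.
Upper fence = Q3 + 2·IQR = 291.00 + 262.00 = 553.00.
841 > 553.00 → outlier.
870 > 553.00 → outlier.
All remaining values lie within [-102.00, 553.00].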